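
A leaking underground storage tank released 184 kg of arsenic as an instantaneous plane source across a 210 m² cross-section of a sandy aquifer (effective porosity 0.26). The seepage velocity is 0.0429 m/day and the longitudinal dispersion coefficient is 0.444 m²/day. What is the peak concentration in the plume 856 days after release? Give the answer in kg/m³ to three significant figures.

The peak of an instantaneous 1D plume sits at x = vt; there the Gaussian factor is 1 and C_max = M/(n_e·A·√(4πDt)), where n_e·A is the pore area the mass is dissolved in.
√(4πDt) = √(4π × 0.444 × 856) = 69.11 m, so C_max = 184/(0.26 × 210 × 69.11) = 0.0488 kg/m³.

0.0488 kg/m³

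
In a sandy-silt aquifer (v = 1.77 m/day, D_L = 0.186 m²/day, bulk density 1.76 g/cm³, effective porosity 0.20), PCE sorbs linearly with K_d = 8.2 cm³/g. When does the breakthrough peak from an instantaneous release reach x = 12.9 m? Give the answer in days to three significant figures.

Retardation factor R = 1 + ρ_b·K_d/n = 1 + 1.76 × 8.2/0.20 = 73.16.
Sorption retards both mechanisms: v_R = v/R = 0.02419 m/day, D_R = D/R = 0.002542 m²/day.
Peak time from v_R²t² + 2D_R t − x² = 0: t = (√(D_R² + v_R²x²) − D_R)/v_R².
√(D_R² + v_R²x²) = √(0.002542² + 0.02419² × 12.9²) = 0.3121; v_R² = 0.0005852.
t = (0.3121 − 0.002542)/0.0005852 = 529 days.

529 days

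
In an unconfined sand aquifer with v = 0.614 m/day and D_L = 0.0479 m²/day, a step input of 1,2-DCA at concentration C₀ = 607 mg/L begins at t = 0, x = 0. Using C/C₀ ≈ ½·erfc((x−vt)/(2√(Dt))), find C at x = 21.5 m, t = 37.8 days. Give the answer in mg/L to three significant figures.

For a continuous step input, C/C₀ ≈ ½·erfc((x−vt)/(2√(Dt))).
vt = 0.614 × 37.8 = 23.2092 m and 2√(Dt) = 2√(0.0479 × 37.8) = 2.691 m.
Argument (x−vt)/(2√(Dt)) = (21.5 − 23.2092)/2.691 = -0.6352; ½·erfc(-0.6352) = 0.8155.
C = 607 × 0.8155 = 495 mg/L.

495 mg/L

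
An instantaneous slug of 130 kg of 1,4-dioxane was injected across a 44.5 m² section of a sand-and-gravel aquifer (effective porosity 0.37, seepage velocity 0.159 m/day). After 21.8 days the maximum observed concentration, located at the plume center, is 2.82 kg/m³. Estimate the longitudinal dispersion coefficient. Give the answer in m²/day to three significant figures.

At the plume center C_max = M/(n_e·A·√(4πDt)), so D = M²/(4πt·(n_e·A·C_max)²).
n_e·A·C_max = 0.37 × 44.5 × 2.82 = 46.43 kg/m.
D = 130²/(4π × 21.8 × 46.43²) = 0.0286 m²/day.

0.0286 m²/day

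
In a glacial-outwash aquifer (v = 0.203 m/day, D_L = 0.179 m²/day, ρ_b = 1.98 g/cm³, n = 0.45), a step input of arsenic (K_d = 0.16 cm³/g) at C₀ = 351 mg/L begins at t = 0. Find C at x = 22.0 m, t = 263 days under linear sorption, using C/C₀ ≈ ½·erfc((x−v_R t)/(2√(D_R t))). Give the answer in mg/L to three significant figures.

314 mg/L

Retardation factor R = 1 + ρ_b·K_d/n = 1 + 1.98 × 0.16/0.45 = 1.704.
Sorption retards both mechanisms: v_R = v/R = 0.1191 m/day, D_R = D/R = 0.1050 m²/day.
v_R·t = 0.1191 × 263 = 31.3233 m; 2√(D_R t) = 10.51 m; argument = (22.0 − 31.3233)/10.51 = -0.8871.
C = C₀ × ½·erfc(-0.8871) = 351 × 0.8952 = 314 mg/L.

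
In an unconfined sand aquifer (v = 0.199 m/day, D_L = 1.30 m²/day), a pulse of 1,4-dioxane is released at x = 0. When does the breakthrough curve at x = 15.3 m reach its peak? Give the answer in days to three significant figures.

For the 1D instantaneous-source solution, setting ∂C/∂t = 0 at fixed x gives v²t² + 2Dt − x² = 0, so t = (√(D² + v²x²) − D)/v².
√(D² + v²x²) = √(1.30² + 0.199² × 15.3²) = 3.311; v² = 0.039601.
t = (3.311 − 1.30)/0.039601 = 50.8 days (vs. the pure-advection estimate x/v = 76.9 d).

50.8 days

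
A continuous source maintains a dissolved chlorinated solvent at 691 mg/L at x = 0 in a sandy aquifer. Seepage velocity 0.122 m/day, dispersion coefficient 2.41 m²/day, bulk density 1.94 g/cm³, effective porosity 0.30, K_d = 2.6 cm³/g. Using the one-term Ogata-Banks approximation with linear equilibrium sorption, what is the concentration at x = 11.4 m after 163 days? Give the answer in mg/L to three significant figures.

Retardation factor R = 1 + ρ_b·K_d/n = 1 + 1.94 × 2.6/0.30 = 17.81.
Sorption retards both mechanisms: v_R = v/R = 0.006850 m/day, D_R = D/R = 0.1353 m²/day.
v_R·t = 0.006850 × 163 = 1.11655 m; 2√(D_R t) = 9.392 m; argument = (11.4 − 1.11655)/9.392 = 1.095.
C = C₀ × ½·erfc(1.095) = 691 × 0.06074 = 42.0 mg/L.

42.0 mg/L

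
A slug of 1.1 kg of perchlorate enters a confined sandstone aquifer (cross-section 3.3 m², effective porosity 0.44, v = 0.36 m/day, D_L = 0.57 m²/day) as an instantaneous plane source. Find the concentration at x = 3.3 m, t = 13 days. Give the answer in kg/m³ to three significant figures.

For an instantaneous plane source, C(x,t) = M/(n_e·A·√(4πDt)) · exp(−(x−vt)²/(4Dt)), with n_e·A the pore (flow) area.
Plume center vt = 0.36 × 13 = 4.68 m, so the well at 3.3 m is 1.38 m upgradient of the peak.
√(4πDt) = 9.650 m, giving peak height M/(n_e·A·√(4πDt)) = 1.1/(0.44 × 3.3 × 9.650) = 0.07851 kg/m³.
(x−vt)²/(4Dt) = (-1.38)²/(4 × 0.57 × 13) = 0.06425; exp(−0.06425) = 0.9378.
C = 0.07851 × 0.9378 = 0.0736 kg/m³.

0.0736 kg/m³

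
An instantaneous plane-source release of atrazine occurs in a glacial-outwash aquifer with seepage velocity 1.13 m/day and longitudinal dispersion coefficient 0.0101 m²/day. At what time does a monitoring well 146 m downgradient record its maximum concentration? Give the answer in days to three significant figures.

129 days

For the 1D instantaneous-source solution, setting ∂C/∂t = 0 at fixed x gives v²t² + 2Dt − x² = 0, so t = (√(D² + v²x²) − D)/v².
√(D² + v²x²) = √(0.0101² + 1.13² × 146²) = 165.0; v² = 1.2769.
t = (165.0 − 0.0101)/1.2769 = 129 days (vs. the pure-advection estimate x/v = 129 d).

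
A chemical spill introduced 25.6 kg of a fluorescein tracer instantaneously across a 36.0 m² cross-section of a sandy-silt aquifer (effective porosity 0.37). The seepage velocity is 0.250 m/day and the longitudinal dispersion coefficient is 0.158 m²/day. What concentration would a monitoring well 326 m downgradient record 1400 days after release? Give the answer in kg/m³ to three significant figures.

0.0190 kg/m³

For an instantaneous plane source, C(x,t) = M/(n_e·A·√(4πDt)) · exp(−(x−vt)²/(4Dt)), with n_e·A the pore (flow) area.
Plume center vt = 0.250 × 1400 = 350 m, so the well at 326 m is 24 m upgradient of the peak.
√(4πDt) = 52.72 m, giving peak height M/(n_e·A·√(4πDt)) = 25.6/(0.37 × 36.0 × 52.72) = 0.03646 kg/m³.
(x−vt)²/(4Dt) = (-24)²/(4 × 0.158 × 1400) = 0.6510; exp(−0.6510) = 0.5215.
C = 0.03646 × 0.5215 = 0.0190 kg/m³.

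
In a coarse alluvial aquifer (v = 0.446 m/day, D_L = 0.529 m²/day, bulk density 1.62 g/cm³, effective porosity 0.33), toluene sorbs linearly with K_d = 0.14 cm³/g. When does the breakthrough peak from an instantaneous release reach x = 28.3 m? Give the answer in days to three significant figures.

103 days

Retardation factor R = 1 + ρ_b·K_d/n = 1 + 1.62 × 0.14/0.33 = 1.687.
Sorption retards both mechanisms: v_R = v/R = 0.2644 m/day, D_R = D/R = 0.3136 m²/day.
Peak time from v_R²t² + 2D_R t − x² = 0: t = (√(D_R² + v_R²x²) − D_R)/v_R².
√(D_R² + v_R²x²) = √(0.3136² + 0.2644² × 28.3²) = 7.489; v_R² = 0.06991.
t = (7.489 − 0.3136)/0.06991 = 103 days.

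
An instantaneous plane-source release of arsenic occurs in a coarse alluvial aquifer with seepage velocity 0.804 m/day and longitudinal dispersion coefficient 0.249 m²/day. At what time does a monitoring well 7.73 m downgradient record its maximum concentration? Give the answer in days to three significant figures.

9.24 days

For the 1D instantaneous-source solution, setting ∂C/∂t = 0 at fixed x gives v²t² + 2Dt − x² = 0, so t = (√(D² + v²x²) − D)/v².
√(D² + v²x²) = √(0.249² + 0.804² × 7.73²) = 6.220; v² = 0.646416.
t = (6.220 − 0.249)/0.646416 = 9.24 days (vs. the pure-advection estimate x/v = 9.61 d).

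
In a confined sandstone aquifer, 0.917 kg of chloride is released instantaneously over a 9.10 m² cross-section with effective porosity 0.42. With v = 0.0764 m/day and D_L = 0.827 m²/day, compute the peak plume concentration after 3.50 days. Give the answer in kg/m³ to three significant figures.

0.0398 kg/m³

The peak of an instantaneous 1D plume sits at x = vt; there the Gaussian factor is 1 and C_max = M/(n_e·A·√(4πDt)), where n_e·A is the pore area the mass is dissolved in.
√(4πDt) = √(4π × 0.827 × 3.50) = 6.031 m, so C_max = 0.917/(0.42 × 9.10 × 6.031) = 0.0398 kg/m³.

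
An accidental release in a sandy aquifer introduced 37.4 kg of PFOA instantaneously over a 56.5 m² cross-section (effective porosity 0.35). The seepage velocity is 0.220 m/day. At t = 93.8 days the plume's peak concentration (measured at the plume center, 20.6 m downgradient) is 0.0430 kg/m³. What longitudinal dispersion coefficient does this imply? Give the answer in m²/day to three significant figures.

At the plume center C_max = M/(n_e·A·√(4πDt)), so D = M²/(4πt·(n_e·A·C_max)²).
n_e·A·C_max = 0.35 × 56.5 × 0.0430 = 0.8503 kg/m.
D = 37.4²/(4π × 93.8 × 0.8503²) = 1.64 m²/day.

1.64 m²/day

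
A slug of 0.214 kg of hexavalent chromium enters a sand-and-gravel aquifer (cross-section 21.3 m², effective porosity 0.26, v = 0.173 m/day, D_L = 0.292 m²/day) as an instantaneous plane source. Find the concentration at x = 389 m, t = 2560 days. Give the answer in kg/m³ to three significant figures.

0.000151 kg/m³

For an instantaneous plane source, C(x,t) = M/(n_e·A·√(4πDt)) · exp(−(x−vt)²/(4Dt)), with n_e·A the pore (flow) area.
Plume center vt = 0.173 × 2560 = 442.88 m, so the well at 389 m is 53.88 m upgradient of the peak.
√(4πDt) = 96.92 m, giving peak height M/(n_e·A·√(4πDt)) = 0.214/(0.26 × 21.3 × 96.92) = 0.0003987 kg/m³.
(x−vt)²/(4Dt) = (-53.88)²/(4 × 0.292 × 2560) = 0.9709; exp(−0.9709) = 0.3787.
C = 0.0003987 × 0.3787 = 0.000151 kg/m³.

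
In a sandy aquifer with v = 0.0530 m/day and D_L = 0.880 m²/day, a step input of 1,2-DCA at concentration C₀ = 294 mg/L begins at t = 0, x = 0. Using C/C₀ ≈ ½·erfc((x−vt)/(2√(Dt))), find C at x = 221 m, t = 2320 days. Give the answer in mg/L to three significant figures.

18.4 mg/L

For a continuous step input, C/C₀ ≈ ½·erfc((x−vt)/(2√(Dt))).
vt = 0.0530 × 2320 = 122.96 m and 2√(Dt) = 2√(0.880 × 2320) = 90.37 m.
Argument (x−vt)/(2√(Dt)) = (221 − 122.96)/90.37 = 1.085; ½·erfc(1.085) = 0.06246.
C = 294 × 0.06246 = 18.4 mg/L.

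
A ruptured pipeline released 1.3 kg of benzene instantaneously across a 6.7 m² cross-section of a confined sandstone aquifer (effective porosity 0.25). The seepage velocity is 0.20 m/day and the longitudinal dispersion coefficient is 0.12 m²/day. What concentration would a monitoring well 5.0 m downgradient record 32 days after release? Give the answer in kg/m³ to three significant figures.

For an instantaneous plane source, C(x,t) = M/(n_e·A·√(4πDt)) · exp(−(x−vt)²/(4Dt)), with n_e·A the pore (flow) area.
Plume center vt = 0.20 × 32 = 6.4 m, so the well at 5.0 m is 1.4 m upgradient of the peak.
√(4πDt) = 6.947 m, giving peak height M/(n_e·A·√(4πDt)) = 1.3/(0.25 × 6.7 × 6.947) = 0.1117 kg/m³.
(x−vt)²/(4Dt) = (-1.4)²/(4 × 0.12 × 32) = 0.1276; exp(−0.1276) = 0.8802.
C = 0.1117 × 0.8802 = 0.0983 kg/m³.

0.0983 kg/m³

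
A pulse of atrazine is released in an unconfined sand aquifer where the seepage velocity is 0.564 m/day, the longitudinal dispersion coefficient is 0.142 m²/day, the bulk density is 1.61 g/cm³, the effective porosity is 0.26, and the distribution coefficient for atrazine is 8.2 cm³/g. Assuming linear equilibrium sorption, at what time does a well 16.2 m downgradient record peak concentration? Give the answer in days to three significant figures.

Retardation factor R = 1 + ρ_b·K_d/n = 1 + 1.61 × 8.2/0.26 = 51.78.
Sorption retards both mechanisms: v_R = v/R = 0.01089 m/day, D_R = D/R = 0.002742 m²/day.
Peak time from v_R²t² + 2D_R t − x² = 0: t = (√(D_R² + v_R²x²) − D_R)/v_R².
√(D_R² + v_R²x²) = √(0.002742² + 0.01089² × 16.2²) = 0.1764; v_R² = 0.0001186.
t = (0.1764 − 0.002742)/0.0001186 = 1460 days.

1460 days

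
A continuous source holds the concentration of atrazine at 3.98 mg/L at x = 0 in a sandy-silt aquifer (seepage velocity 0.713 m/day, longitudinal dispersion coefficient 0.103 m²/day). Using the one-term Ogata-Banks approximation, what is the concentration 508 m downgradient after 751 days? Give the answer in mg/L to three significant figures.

3.93 mg/L

For a continuous step input, C/C₀ ≈ ½·erfc((x−vt)/(2√(Dt))).
vt = 0.713 × 751 = 535.463 m and 2√(Dt) = 2√(0.103 × 751) = 17.59 m.
Argument (x−vt)/(2√(Dt)) = (508 − 535.463)/17.59 = -1.561; ½·erfc(-1.561) = 0.9864.
C = 3.98 × 0.9864 = 3.93 mg/L.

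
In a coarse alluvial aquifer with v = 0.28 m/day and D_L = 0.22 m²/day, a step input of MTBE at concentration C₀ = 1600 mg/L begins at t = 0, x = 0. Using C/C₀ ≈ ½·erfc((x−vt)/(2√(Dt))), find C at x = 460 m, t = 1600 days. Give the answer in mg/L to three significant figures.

For a continuous step input, C/C₀ ≈ ½·erfc((x−vt)/(2√(Dt))).
vt = 0.28 × 1600 = 448 m and 2√(Dt) = 2√(0.22 × 1600) = 37.52 m.
Argument (x−vt)/(2√(Dt)) = (460 − 448)/37.52 = 0.3198; ½·erfc(0.3198) = 0.3255.
C = 1600 × 0.3255 = 521 mg/L.

521 mg/L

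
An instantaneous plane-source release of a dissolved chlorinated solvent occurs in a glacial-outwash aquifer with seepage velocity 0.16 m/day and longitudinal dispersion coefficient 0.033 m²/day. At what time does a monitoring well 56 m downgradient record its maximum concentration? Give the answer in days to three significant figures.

For the 1D instantaneous-source solution, setting ∂C/∂t = 0 at fixed x gives v²t² + 2Dt − x² = 0, so t = (√(D² + v²x²) − D)/v².
√(D² + v²x²) = √(0.033² + 0.16² × 56²) = 8.960; v² = 0.0256.
t = (8.960 − 0.033)/0.0256 = 349 days (vs. the pure-advection estimate x/v = 350 d).

349 days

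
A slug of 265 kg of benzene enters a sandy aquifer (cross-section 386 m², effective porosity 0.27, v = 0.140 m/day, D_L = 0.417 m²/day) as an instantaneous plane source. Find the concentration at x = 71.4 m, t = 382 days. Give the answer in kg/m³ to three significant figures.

For an instantaneous plane source, C(x,t) = M/(n_e·A·√(4πDt)) · exp(−(x−vt)²/(4Dt)), with n_e·A the pore (flow) area.
Plume center vt = 0.140 × 382 = 53.48 m, so the well at 71.4 m is 17.92 m downgradient of the peak.
√(4πDt) = 44.74 m, giving peak height M/(n_e·A·√(4πDt)) = 265/(0.27 × 386 × 44.74) = 0.05683 kg/m³.
(x−vt)²/(4Dt) = (17.92)²/(4 × 0.417 × 382) = 0.5040; exp(−0.5040) = 0.6041.
C = 0.05683 × 0.6041 = 0.0343 kg/m³.

0.0343 kg/m³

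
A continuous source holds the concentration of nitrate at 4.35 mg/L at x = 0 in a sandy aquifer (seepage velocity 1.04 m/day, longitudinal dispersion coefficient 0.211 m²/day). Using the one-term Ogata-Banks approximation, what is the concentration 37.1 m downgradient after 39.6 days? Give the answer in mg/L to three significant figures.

For a continuous step input, C/C₀ ≈ ½·erfc((x−vt)/(2√(Dt))).
vt = 1.04 × 39.6 = 41.184 m and 2√(Dt) = 2√(0.211 × 39.6) = 5.781 m.
Argument (x−vt)/(2√(Dt)) = (37.1 − 41.184)/5.781 = -0.7065; ½·erfc(-0.7065) = 0.8411.
C = 4.35 × 0.8411 = 3.66 mg/L.

3.66 mg/L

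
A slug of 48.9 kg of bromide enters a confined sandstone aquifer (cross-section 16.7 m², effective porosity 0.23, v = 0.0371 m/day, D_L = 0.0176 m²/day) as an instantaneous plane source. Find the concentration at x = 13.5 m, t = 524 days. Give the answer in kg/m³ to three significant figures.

0.454 kg/m³

For an instantaneous plane source, C(x,t) = M/(n_e·A·√(4πDt)) · exp(−(x−vt)²/(4Dt)), with n_e·A the pore (flow) area.
Plume center vt = 0.0371 × 524 = 19.4404 m, so the well at 13.5 m is 5.9404 m upgradient of the peak.
√(4πDt) = 10.77 m, giving peak height M/(n_e·A·√(4πDt)) = 48.9/(0.23 × 16.7 × 10.77) = 1.182 kg/m³.
(x−vt)²/(4Dt) = (-5.9404)²/(4 × 0.0176 × 524) = 0.9566; exp(−0.9566) = 0.3842.
C = 1.182 × 0.3842 = 0.454 kg/m³.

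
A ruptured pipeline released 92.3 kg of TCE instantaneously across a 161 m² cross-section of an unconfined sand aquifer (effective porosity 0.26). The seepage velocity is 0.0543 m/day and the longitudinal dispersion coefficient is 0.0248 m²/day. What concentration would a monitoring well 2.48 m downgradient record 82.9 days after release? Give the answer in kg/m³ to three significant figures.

For an instantaneous plane source, C(x,t) = M/(n_e·A·√(4πDt)) · exp(−(x−vt)²/(4Dt)), with n_e·A the pore (flow) area.
Plume center vt = 0.0543 × 82.9 = 4.50147 m, so the well at 2.48 m is 2.02147 m upgradient of the peak.
√(4πDt) = 5.083 m, giving peak height M/(n_e·A·√(4πDt)) = 92.3/(0.26 × 161 × 5.083) = 0.4338 kg/m³.
(x−vt)²/(4Dt) = (-2.02147)²/(4 × 0.0248 × 82.9) = 0.4969; exp(−0.4969) = 0.6084.
C = 0.4338 × 0.6084 = 0.264 kg/m³.

0.264 kg/m³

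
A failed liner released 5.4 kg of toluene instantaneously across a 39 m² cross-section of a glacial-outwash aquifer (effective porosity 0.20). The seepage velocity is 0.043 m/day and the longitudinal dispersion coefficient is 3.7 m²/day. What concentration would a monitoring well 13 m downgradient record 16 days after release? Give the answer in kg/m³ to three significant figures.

For an instantaneous plane source, C(x,t) = M/(n_e·A·√(4πDt)) · exp(−(x−vt)²/(4Dt)), with n_e·A the pore (flow) area.
Plume center vt = 0.043 × 16 = 0.688 m, so the well at 13 m is 12.312 m downgradient of the peak.
√(4πDt) = 27.28 m, giving peak height M/(n_e·A·√(4πDt)) = 5.4/(0.20 × 39 × 27.28) = 0.02538 kg/m³.
(x−vt)²/(4Dt) = (12.312)²/(4 × 3.7 × 16) = 0.6401; exp(−0.6401) = 0.5272.
C = 0.02538 × 0.5272 = 0.0134 kg/m³.

0.0134 kg/m³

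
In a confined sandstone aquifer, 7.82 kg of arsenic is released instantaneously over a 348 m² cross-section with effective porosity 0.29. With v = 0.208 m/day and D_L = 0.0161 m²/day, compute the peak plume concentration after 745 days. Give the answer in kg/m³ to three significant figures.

0.00631 kg/m³

The peak of an instantaneous 1D plume sits at x = vt; there the Gaussian factor is 1 and C_max = M/(n_e·A·√(4πDt)), where n_e·A is the pore area the mass is dissolved in.
√(4πDt) = √(4π × 0.0161 × 745) = 12.28 m, so C_max = 7.82/(0.29 × 348 × 12.28) = 0.00631 kg/m³.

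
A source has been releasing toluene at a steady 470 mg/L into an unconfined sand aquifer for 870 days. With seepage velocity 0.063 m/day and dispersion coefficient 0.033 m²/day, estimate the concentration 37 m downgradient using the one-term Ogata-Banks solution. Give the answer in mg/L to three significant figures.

466 mg/L

For a continuous step input, C/C₀ ≈ ½·erfc((x−vt)/(2√(Dt))).
vt = 0.063 × 870 = 54.81 m and 2√(Dt) = 2√(0.033 × 870) = 10.72 m.
Argument (x−vt)/(2√(Dt)) = (37 − 54.81)/10.72 = -1.661; ½·erfc(-1.661) = 0.9906.
C = 470 × 0.9906 = 466 mg/L.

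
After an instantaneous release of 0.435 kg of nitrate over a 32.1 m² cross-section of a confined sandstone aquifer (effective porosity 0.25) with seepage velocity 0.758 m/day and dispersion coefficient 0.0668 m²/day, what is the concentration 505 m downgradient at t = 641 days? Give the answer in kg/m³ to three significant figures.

For an instantaneous plane source, C(x,t) = M/(n_e·A·√(4πDt)) · exp(−(x−vt)²/(4Dt)), with n_e·A the pore (flow) area.
Plume center vt = 0.758 × 641 = 485.878 m, so the well at 505 m is 19.122 m downgradient of the peak.
√(4πDt) = 23.20 m, giving peak height M/(n_e·A·√(4πDt)) = 0.435/(0.25 × 32.1 × 23.20) = 0.002336 kg/m³.
(x−vt)²/(4Dt) = (19.122)²/(4 × 0.0668 × 641) = 2.135; exp(−2.135) = 0.1182.
C = 0.002336 × 0.1182 = 0.000276 kg/m³.

0.000276 kg/m³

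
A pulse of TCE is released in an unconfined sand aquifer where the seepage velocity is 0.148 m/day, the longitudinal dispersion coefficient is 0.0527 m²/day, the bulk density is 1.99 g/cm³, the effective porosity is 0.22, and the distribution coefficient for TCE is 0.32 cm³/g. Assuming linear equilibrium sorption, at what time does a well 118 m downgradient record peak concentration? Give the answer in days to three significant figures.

Retardation factor R = 1 + ρ_b·K_d/n = 1 + 1.99 × 0.32/0.22 = 3.895.
Sorption retards both mechanisms: v_R = v/R = 0.03800 m/day, D_R = D/R = 0.01353 m²/day.
Peak time from v_R²t² + 2D_R t − x² = 0: t = (√(D_R² + v_R²x²) − D_R)/v_R².
√(D_R² + v_R²x²) = √(0.01353² + 0.03800² × 118²) = 4.484; v_R² = 0.001444.
t = (4.484 − 0.01353)/0.001444 = 3100 days.

3100 days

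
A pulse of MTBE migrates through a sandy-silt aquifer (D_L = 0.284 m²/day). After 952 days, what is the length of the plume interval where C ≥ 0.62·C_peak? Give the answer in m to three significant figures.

45.5 m

The plume is Gaussian with σ = √(2Dt) = √(2 × 0.284 × 952) = 23.25 m.
C/C_peak = exp(−Δx²/(2σ²)) = 0.62 ⇒ Δx = σ·√(−2 ln 0.62) = 23.25 × 0.9778 = 22.73 m.
Width = 2Δx = 45.5 m.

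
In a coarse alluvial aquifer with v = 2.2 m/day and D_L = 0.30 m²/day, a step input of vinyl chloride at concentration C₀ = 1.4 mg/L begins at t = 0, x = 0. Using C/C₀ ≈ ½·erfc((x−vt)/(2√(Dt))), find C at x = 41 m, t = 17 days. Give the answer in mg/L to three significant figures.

0.182 mg/L

For a continuous step input, C/C₀ ≈ ½·erfc((x−vt)/(2√(Dt))).
vt = 2.2 × 17 = 37.4 m and 2√(Dt) = 2√(0.30 × 17) = 4.517 m.
Argument (x−vt)/(2√(Dt)) = (41 − 37.4)/4.517 = 0.7970; ½·erfc(0.7970) = 0.1298.
C = 1.4 × 0.1298 = 0.182 mg/L.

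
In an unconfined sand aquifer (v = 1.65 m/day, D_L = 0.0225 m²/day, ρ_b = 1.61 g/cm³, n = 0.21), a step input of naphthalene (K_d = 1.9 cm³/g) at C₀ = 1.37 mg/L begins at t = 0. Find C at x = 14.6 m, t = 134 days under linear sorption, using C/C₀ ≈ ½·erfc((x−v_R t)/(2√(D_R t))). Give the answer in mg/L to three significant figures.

Retardation factor R = 1 + ρ_b·K_d/n = 1 + 1.61 × 1.9/0.21 = 15.57.
Sorption retards both mechanisms: v_R = v/R = 0.1060 m/day, D_R = D/R = 0.001445 m²/day.
v_R·t = 0.1060 × 134 = 14.204 m; 2√(D_R t) = 0.8801 m; argument = (14.6 − 14.204)/0.8801 = 0.4499.
C = C₀ × ½·erfc(0.4499) = 1.37 × 0.2623 = 0.359 mg/L.

0.359 mg/L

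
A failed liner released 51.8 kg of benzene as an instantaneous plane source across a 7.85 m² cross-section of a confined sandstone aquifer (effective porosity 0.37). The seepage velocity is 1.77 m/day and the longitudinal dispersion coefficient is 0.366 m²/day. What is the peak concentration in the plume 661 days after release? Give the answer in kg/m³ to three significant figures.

The peak of an instantaneous 1D plume sits at x = vt; there the Gaussian factor is 1 and C_max = M/(n_e·A·√(4πDt)), where n_e·A is the pore area the mass is dissolved in.
√(4πDt) = √(4π × 0.366 × 661) = 55.14 m, so C_max = 51.8/(0.37 × 7.85 × 55.14) = 0.323 kg/m³.

0.323 kg/m³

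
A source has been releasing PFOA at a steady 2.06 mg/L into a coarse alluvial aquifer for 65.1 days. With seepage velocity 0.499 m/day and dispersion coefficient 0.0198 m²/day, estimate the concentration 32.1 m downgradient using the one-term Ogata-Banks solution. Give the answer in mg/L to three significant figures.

For a continuous step input, C/C₀ ≈ ½·erfc((x−vt)/(2√(Dt))).
vt = 0.499 × 65.1 = 32.4849 m and 2√(Dt) = 2√(0.0198 × 65.1) = 2.271 m.
Argument (x−vt)/(2√(Dt)) = (32.1 − 32.4849)/2.271 = -0.1695; ½·erfc(-0.1695) = 0.5947.
C = 2.06 × 0.5947 = 1.23 mg/L.

1.23 mg/L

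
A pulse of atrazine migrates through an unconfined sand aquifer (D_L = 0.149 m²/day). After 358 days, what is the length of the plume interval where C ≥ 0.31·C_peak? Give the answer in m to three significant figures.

31.6 m

The plume is Gaussian with σ = √(2Dt) = √(2 × 0.149 × 358) = 10.33 m.
C/C_peak = exp(−Δx²/(2σ²)) = 0.31 ⇒ Δx = σ·√(−2 ln 0.31) = 10.33 × 1.530 = 15.80 m.
Width = 2Δx = 31.6 m.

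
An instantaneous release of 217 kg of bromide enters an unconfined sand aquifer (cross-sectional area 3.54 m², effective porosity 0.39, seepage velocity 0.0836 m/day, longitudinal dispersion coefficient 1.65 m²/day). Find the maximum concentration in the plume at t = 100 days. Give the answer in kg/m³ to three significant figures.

3.45 kg/m³

The peak of an instantaneous 1D plume sits at x = vt; there the Gaussian factor is 1 and C_max = M/(n_e·A·√(4πDt)), where n_e·A is the pore area the mass is dissolved in.
√(4πDt) = √(4π × 1.65 × 100) = 45.54 m, so C_max = 217/(0.39 × 3.54 × 45.54) = 3.45 kg/m³.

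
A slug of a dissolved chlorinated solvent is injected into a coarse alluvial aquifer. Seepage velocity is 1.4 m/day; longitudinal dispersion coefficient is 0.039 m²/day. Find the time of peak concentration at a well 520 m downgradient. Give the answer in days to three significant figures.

371 days

For the 1D instantaneous-source solution, setting ∂C/∂t = 0 at fixed x gives v²t² + 2Dt − x² = 0, so t = (√(D² + v²x²) − D)/v².
√(D² + v²x²) = √(0.039² + 1.4² × 520²) = 728.0; v² = 1.96.
t = (728.0 − 0.039)/1.96 = 371 days (vs. the pure-advection estimate x/v = 371 d).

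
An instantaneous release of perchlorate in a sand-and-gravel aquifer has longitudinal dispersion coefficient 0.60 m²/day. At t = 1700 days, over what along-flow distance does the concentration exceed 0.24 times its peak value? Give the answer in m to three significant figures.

The plume is Gaussian with σ = √(2Dt) = √(2 × 0.60 × 1700) = 45.17 m.
C/C_peak = exp(−Δx²/(2σ²)) = 0.24 ⇒ Δx = σ·√(−2 ln 0.24) = 45.17 × 1.689 = 76.29 m.
Width = 2Δx = 153 m.

153 m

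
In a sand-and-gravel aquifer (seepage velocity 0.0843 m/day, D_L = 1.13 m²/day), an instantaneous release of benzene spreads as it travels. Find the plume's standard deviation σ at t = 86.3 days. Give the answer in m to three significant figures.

14.0 m

Dispersive spreading gives a Gaussian with σ² = 2Dt; advection only shifts the center.
σ = √(2 × 1.13 × 86.3) = 14.0 m.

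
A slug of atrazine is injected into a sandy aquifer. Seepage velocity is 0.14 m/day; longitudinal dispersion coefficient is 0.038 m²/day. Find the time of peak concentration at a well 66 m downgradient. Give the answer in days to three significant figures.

469 days

For the 1D instantaneous-source solution, setting ∂C/∂t = 0 at fixed x gives v²t² + 2Dt − x² = 0, so t = (√(D² + v²x²) − D)/v².
√(D² + v²x²) = √(0.038² + 0.14² × 66²) = 9.240; v² = 0.0196.
t = (9.240 − 0.038)/0.0196 = 469 days (vs. the pure-advection estimate x/v = 471 d).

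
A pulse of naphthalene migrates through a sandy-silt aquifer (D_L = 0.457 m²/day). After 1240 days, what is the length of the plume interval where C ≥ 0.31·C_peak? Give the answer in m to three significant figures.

103 m

The plume is Gaussian with σ = √(2Dt) = √(2 × 0.457 × 1240) = 33.67 m.
C/C_peak = exp(−Δx²/(2σ²)) = 0.31 ⇒ Δx = σ·√(−2 ln 0.31) = 33.67 × 1.530 = 51.52 m.
Width = 2Δx = 103 m.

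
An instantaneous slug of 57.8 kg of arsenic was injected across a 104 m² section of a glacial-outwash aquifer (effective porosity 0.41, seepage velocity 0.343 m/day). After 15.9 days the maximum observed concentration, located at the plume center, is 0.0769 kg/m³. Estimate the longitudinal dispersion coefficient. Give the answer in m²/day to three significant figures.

1.56 m²/day

At the plume center C_max = M/(n_e·A·√(4πDt)), so D = M²/(4πt·(n_e·A·C_max)²).
n_e·A·C_max = 0.41 × 104 × 0.0769 = 3.279 kg/m.
D = 57.8²/(4π × 15.9 × 3.279²) = 1.56 m²/day.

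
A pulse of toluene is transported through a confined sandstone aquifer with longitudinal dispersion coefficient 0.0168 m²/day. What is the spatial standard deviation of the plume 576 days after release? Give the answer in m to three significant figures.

Dispersive spreading gives a Gaussian with σ² = 2Dt; advection only shifts the center.
σ = √(2 × 0.0168 × 576) = 4.40 m.

4.40 m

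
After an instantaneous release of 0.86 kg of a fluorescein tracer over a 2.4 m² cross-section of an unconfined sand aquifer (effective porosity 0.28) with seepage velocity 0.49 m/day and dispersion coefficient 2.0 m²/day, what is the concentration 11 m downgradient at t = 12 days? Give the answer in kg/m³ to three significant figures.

0.0561 kg/m³

For an instantaneous plane source, C(x,t) = M/(n_e·A·√(4πDt)) · exp(−(x−vt)²/(4Dt)), with n_e·A the pore (flow) area.
Plume center vt = 0.49 × 12 = 5.88 m, so the well at 11 m is 5.12 m downgradient of the peak.
√(4πDt) = 17.37 m, giving peak height M/(n_e·A·√(4πDt)) = 0.86/(0.28 × 2.4 × 17.37) = 0.07368 kg/m³.
(x−vt)²/(4Dt) = (5.12)²/(4 × 2.0 × 12) = 0.2731; exp(−0.2731) = 0.7610.
C = 0.07368 × 0.7610 = 0.0561 kg/m³.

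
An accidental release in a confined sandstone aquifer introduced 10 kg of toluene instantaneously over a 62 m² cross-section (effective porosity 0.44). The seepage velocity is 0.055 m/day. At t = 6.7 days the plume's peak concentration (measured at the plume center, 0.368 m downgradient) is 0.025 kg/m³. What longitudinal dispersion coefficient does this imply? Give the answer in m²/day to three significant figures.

2.55 m²/day

At the plume center C_max = M/(n_e·A·√(4πDt)), so D = M²/(4πt·(n_e·A·C_max)²).
n_e·A·C_max = 0.44 × 62 × 0.025 = 0.6820 kg/m.
D = 10²/(4π × 6.7 × 0.6820²) = 2.55 m²/day.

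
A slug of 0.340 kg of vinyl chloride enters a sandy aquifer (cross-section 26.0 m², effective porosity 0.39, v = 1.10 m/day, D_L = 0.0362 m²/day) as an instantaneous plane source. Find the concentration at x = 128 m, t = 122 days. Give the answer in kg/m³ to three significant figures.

0.000511 kg/m³

For an instantaneous plane source, C(x,t) = M/(n_e·A·√(4πDt)) · exp(−(x−vt)²/(4Dt)), with n_e·A the pore (flow) area.
Plume center vt = 1.10 × 122 = 134.2 m, so the well at 128 m is 6.2 m upgradient of the peak.
√(4πDt) = 7.450 m, giving peak height M/(n_e·A·√(4πDt)) = 0.340/(0.39 × 26.0 × 7.450) = 0.004501 kg/m³.
(x−vt)²/(4Dt) = (-6.2)²/(4 × 0.0362 × 122) = 2.176; exp(−2.176) = 0.1135.
C = 0.004501 × 0.1135 = 0.000511 kg/m³.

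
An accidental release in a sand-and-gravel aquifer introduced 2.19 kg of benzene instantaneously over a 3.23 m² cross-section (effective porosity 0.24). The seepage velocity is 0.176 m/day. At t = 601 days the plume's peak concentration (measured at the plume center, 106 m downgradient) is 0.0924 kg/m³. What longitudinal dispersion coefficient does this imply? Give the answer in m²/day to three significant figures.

0.124 m²/day

At the plume center C_max = M/(n_e·A·√(4πDt)), so D = M²/(4πt·(n_e·A·C_max)²).
n_e·A·C_max = 0.24 × 3.23 × 0.0924 = 0.07163 kg/m.
D = 2.19²/(4π × 601 × 0.07163²) = 0.124 m²/day.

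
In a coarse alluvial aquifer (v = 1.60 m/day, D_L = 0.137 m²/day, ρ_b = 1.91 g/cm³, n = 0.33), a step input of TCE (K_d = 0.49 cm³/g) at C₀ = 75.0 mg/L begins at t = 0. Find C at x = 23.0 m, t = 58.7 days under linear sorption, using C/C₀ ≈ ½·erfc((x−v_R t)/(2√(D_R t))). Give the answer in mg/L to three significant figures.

57.4 mg/L

Retardation factor R = 1 + ρ_b·K_d/n = 1 + 1.91 × 0.49/0.33 = 3.836.
Sorption retards both mechanisms: v_R = v/R = 0.4171 m/day, D_R = D/R = 0.03571 m²/day.
v_R·t = 0.4171 × 58.7 = 24.48377 m; 2√(D_R t) = 2.896 m; argument = (23.0 − 24.48377)/2.896 = -0.5124.
C = C₀ × ½·erfc(-0.5124) = 75.0 × 0.7657 = 57.4 mg/L.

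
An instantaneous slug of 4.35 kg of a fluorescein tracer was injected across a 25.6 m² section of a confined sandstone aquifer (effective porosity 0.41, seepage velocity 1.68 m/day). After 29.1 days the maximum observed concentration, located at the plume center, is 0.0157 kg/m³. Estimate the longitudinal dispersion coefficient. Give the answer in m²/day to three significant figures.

1.91 m²/day

At the plume center C_max = M/(n_e·A·√(4πDt)), so D = M²/(4πt·(n_e·A·C_max)²).
n_e·A·C_max = 0.41 × 25.6 × 0.0157 = 0.1648 kg/m.
D = 4.35²/(4π × 29.1 × 0.1648²) = 1.91 m²/day.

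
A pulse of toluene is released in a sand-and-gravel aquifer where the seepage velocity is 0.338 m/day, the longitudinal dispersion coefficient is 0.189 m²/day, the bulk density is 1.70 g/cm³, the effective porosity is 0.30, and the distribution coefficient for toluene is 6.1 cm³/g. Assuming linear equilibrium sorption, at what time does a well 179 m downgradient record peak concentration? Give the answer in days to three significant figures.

18800 days

Retardation factor R = 1 + ρ_b·K_d/n = 1 + 1.70 × 6.1/0.30 = 35.57.
Sorption retards both mechanisms: v_R = v/R = 0.009502 m/day, D_R = D/R = 0.005313 m²/day.
Peak time from v_R²t² + 2D_R t − x² = 0: t = (√(D_R² + v_R²x²) − D_R)/v_R².
√(D_R² + v_R²x²) = √(0.005313² + 0.009502² × 179²) = 1.701; v_R² = 9.029e-05.
t = (1.701 − 0.005313)/9.029e-05 = 18800 days.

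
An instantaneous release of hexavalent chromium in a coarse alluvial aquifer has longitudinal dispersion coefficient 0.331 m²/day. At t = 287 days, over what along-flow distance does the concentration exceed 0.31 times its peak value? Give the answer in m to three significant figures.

The plume is Gaussian with σ = √(2Dt) = √(2 × 0.331 × 287) = 13.78 m.
C/C_peak = exp(−Δx²/(2σ²)) = 0.31 ⇒ Δx = σ·√(−2 ln 0.31) = 13.78 × 1.530 = 21.08 m.
Width = 2Δx = 42.2 m.

42.2 m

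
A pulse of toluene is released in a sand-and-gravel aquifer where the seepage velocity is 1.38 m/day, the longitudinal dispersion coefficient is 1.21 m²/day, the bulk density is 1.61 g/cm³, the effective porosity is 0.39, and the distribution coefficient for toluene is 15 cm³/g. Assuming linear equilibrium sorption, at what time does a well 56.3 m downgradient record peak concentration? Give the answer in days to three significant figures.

2530 days

Retardation factor R = 1 + ρ_b·K_d/n = 1 + 1.61 × 15/0.39 = 62.92.
Sorption retards both mechanisms: v_R = v/R = 0.02193 m/day, D_R = D/R = 0.01923 m²/day.
Peak time from v_R²t² + 2D_R t − x² = 0: t = (√(D_R² + v_R²x²) − D_R)/v_R².
√(D_R² + v_R²x²) = √(0.01923² + 0.02193² × 56.3²) = 1.235; v_R² = 0.0004809.
t = (1.235 − 0.01923)/0.0004809 = 2530 days.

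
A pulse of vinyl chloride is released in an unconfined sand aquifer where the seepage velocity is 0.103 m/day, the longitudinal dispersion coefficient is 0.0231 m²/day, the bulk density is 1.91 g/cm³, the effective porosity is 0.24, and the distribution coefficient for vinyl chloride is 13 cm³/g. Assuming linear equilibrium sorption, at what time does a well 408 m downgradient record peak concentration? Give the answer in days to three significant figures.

414000 days

Retardation factor R = 1 + ρ_b·K_d/n = 1 + 1.91 × 13/0.24 = 104.5.
Sorption retards both mechanisms: v_R = v/R = 0.0009856 m/day, D_R = D/R = 0.0002211 m²/day.
Peak time from v_R²t² + 2D_R t − x² = 0: t = (√(D_R² + v_R²x²) − D_R)/v_R².
√(D_R² + v_R²x²) = √(0.0002211² + 0.0009856² × 408²) = 0.4021; v_R² = 9.714e-07.
t = (0.4021 − 0.0002211)/9.714e-07 = 414000 days.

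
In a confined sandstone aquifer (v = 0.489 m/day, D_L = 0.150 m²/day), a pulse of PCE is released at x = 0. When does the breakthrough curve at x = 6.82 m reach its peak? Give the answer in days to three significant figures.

13.3 days

For the 1D instantaneous-source solution, setting ∂C/∂t = 0 at fixed x gives v²t² + 2Dt − x² = 0, so t = (√(D² + v²x²) − D)/v².
√(D² + v²x²) = √(0.150² + 0.489² × 6.82²) = 3.338; v² = 0.239121.
t = (3.338 − 0.150)/0.239121 = 13.3 days (vs. the pure-advection estimate x/v = 13.9 d).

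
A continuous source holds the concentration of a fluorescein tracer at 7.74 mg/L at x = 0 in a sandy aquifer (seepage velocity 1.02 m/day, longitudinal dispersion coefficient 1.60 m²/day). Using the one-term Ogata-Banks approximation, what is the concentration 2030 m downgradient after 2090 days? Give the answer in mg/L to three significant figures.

For a continuous step input, C/C₀ ≈ ½·erfc((x−vt)/(2√(Dt))).
vt = 1.02 × 2090 = 2131.8 m and 2√(Dt) = 2√(1.60 × 2090) = 115.7 m.
Argument (x−vt)/(2√(Dt)) = (2030 − 2131.8)/115.7 = -0.8799; ½·erfc(-0.8799) = 0.8933.
C = 7.74 × 0.8933 = 6.91 mg/L.

6.91 mg/L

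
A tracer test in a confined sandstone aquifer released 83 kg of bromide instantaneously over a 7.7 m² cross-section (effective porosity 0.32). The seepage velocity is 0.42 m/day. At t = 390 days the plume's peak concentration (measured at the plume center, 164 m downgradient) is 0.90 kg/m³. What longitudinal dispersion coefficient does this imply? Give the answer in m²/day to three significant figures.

At the plume center C_max = M/(n_e·A·√(4πDt)), so D = M²/(4πt·(n_e·A·C_max)²).
n_e·A·C_max = 0.32 × 7.7 × 0.90 = 2.218 kg/m.
D = 83²/(4π × 390 × 2.218²) = 0.286 m²/day.

0.286 m²/day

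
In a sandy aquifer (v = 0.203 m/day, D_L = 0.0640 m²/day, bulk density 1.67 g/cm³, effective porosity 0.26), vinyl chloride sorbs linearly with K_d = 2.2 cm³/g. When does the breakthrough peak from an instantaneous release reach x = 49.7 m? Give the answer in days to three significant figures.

Retardation factor R = 1 + ρ_b·K_d/n = 1 + 1.67 × 2.2/0.26 = 15.13.
Sorption retards both mechanisms: v_R = v/R = 0.01342 m/day, D_R = D/R = 0.004230 m²/day.
Peak time from v_R²t² + 2D_R t − x² = 0: t = (√(D_R² + v_R²x²) − D_R)/v_R².
√(D_R² + v_R²x²) = √(0.004230² + 0.01342² × 49.7²) = 0.6670; v_R² = 0.0001801.
t = (0.6670 − 0.004230)/0.0001801 = 3680 days.

3680 days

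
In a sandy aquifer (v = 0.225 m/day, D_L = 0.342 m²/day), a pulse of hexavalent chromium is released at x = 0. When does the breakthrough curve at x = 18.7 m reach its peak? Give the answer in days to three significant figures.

76.6 days

For the 1D instantaneous-source solution, setting ∂C/∂t = 0 at fixed x gives v²t² + 2Dt − x² = 0, so t = (√(D² + v²x²) − D)/v².
√(D² + v²x²) = √(0.342² + 0.225² × 18.7²) = 4.221; v² = 0.050625.
t = (4.221 − 0.342)/0.050625 = 76.6 days (vs. the pure-advection estimate x/v = 83.1 d).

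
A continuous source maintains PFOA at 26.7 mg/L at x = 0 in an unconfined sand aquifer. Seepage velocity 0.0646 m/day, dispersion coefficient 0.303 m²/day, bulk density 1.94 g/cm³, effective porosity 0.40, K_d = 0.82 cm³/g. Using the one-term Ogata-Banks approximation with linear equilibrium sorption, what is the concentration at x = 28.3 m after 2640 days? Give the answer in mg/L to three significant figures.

16.8 mg/L

Retardation factor R = 1 + ρ_b·K_d/n = 1 + 1.94 × 0.82/0.40 = 4.977.
Sorption retards both mechanisms: v_R = v/R = 0.01298 m/day, D_R = D/R = 0.06088 m²/day.
v_R·t = 0.01298 × 2640 = 34.2672 m; 2√(D_R t) = 25.36 m; argument = (28.3 − 34.2672)/25.36 = -0.2353.
C = C₀ × ½·erfc(-0.2353) = 26.7 × 0.6303 = 16.8 mg/L.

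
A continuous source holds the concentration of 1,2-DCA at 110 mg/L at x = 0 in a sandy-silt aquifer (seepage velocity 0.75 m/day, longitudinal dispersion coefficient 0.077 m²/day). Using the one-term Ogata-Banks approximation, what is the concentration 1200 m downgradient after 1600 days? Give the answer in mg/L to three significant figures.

For a continuous step input, C/C₀ ≈ ½·erfc((x−vt)/(2√(Dt))).
vt = 0.75 × 1600 = 1200 m and 2√(Dt) = 2√(0.077 × 1600) = 22.20 m.
Argument (x−vt)/(2√(Dt)) = (1200 − 1200)/22.20 = 0; ½·erfc(0) = 0.5000.
C = 110 × 0.5000 = 55.0 mg/L.

55.0 mg/L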